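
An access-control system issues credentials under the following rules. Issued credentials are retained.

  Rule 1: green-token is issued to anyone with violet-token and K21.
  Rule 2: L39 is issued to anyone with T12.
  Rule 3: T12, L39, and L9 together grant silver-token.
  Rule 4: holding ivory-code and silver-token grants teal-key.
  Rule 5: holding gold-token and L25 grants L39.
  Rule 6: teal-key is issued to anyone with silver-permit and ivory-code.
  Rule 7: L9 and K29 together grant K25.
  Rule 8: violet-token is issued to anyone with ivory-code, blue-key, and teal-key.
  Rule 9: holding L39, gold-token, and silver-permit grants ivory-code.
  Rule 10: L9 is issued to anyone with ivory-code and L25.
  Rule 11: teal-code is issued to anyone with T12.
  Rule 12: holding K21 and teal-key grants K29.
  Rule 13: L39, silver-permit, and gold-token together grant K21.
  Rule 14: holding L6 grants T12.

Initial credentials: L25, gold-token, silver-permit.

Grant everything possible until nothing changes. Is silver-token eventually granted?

No

silver-token would need T12, L39, and L9 (Rule 3), but T12 is never granted.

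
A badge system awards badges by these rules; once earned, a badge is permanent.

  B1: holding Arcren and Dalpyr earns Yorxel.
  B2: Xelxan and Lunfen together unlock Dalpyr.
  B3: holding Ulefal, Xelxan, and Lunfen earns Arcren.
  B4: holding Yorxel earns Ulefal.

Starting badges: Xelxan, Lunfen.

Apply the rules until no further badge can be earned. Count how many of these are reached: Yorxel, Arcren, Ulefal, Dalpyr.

1

With Xelxan and Lunfen, Dalpyr is earned (B2).
Yorxel would need Arcren and Dalpyr (B1), but Arcren is never earned.
Arcren would need Ulefal, Xelxan, and Lunfen (B3), but Ulefal is never earned.
Ulefal would need Yorxel (B4), but Yorxel is never earned.
Dalpyr: reached.
Reached: Dalpyr — 1 of the 4.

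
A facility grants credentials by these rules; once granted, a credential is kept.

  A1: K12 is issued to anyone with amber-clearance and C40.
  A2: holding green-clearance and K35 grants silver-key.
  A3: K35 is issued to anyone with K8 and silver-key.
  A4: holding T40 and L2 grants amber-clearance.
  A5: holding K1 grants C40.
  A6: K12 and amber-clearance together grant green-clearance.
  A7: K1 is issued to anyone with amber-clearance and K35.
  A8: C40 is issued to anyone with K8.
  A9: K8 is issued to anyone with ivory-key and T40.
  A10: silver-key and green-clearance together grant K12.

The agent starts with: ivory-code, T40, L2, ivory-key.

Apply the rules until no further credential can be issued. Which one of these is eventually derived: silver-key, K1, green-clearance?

Holding ivory-key and T40 grants K8 (A9).
Holding T40 and L2 grants amber-clearance (A4).
Holding K8 grants C40 (A8).
Holding amber-clearance and C40 grants K12 (A1).
Holding K12 and amber-clearance grants green-clearance (A6).
silver-key would need green-clearance and K35 (A2), but K35 is never granted. K1 would need amber-clearance and K35 (A7), but K35 is never granted.

green-clearance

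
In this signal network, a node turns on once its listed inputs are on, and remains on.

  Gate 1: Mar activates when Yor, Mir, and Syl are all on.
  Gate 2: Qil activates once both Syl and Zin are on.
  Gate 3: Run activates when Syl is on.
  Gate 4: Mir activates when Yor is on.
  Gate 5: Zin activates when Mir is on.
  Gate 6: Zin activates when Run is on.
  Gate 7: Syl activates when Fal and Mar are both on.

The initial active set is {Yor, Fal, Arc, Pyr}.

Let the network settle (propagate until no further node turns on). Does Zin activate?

Gate 4: Yor on → Mir on.
Mir is on, so Zin activates (Gate 5).

Yes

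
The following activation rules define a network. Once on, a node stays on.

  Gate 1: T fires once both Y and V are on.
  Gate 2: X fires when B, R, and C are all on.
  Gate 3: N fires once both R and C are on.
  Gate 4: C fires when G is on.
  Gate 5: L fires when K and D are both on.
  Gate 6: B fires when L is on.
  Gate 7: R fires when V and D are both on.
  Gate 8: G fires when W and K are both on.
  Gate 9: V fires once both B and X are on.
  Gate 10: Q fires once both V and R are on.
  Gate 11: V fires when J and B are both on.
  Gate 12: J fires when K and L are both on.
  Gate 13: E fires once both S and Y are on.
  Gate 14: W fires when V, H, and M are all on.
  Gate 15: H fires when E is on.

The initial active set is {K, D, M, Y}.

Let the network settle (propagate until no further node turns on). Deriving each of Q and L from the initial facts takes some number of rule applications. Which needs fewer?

L: K and D are on, so L fires (Gate 5). [1 rule application]
Q: K and D are on, so L fires (Gate 5). Gate 12: K and L on → J on. L is on, so B fires (Gate 6). Gate 11: J and B on → V on. Gate 7: V and D on → R on. V and R are on, so Q fires (Gate 10). [6 rule applications]
L needs fewer.

L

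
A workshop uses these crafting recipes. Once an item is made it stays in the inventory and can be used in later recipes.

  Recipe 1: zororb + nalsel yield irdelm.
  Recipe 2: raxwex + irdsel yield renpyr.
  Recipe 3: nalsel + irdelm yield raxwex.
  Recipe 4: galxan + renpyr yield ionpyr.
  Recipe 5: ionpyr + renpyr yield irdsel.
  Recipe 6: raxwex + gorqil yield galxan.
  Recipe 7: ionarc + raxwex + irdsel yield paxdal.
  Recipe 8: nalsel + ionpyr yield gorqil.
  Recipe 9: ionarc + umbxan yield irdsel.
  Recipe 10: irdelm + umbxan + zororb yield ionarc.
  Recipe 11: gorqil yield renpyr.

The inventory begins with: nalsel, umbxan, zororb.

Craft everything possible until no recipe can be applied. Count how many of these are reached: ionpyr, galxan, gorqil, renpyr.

Using Recipe 1, zororb and nalsel make irdelm.
Using Recipe 10, irdelm, umbxan, and zororb make ionarc.
Using Recipe 3, nalsel and irdelm make raxwex.
ionarc + umbxan → irdsel (Recipe 9).
raxwex + irdsel → renpyr (Recipe 2).
ionpyr would need galxan and renpyr (Recipe 4), but galxan is never obtained.
galxan would need raxwex and gorqil (Recipe 6), but gorqil is never obtained.
gorqil would need nalsel and ionpyr (Recipe 8), but ionpyr is never obtained.
renpyr: reached.
Reached: renpyr — 1 of the 4.

1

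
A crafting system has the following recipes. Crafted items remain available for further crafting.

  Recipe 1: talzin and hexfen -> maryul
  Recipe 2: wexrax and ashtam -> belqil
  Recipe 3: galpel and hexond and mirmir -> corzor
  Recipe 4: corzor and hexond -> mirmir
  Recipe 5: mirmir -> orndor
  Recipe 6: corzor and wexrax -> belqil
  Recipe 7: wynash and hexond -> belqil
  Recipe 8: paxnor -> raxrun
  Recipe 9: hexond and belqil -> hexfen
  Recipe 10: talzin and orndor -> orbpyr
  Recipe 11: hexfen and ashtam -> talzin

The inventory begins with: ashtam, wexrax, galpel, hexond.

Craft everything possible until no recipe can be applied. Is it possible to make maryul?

wexrax and ashtam -> belqil (Recipe 2).
Using Recipe 9, hexond and belqil make hexfen.
hexfen and ashtam -> talzin (Recipe 11).
talzin and hexfen -> maryul (Recipe 1).

Yes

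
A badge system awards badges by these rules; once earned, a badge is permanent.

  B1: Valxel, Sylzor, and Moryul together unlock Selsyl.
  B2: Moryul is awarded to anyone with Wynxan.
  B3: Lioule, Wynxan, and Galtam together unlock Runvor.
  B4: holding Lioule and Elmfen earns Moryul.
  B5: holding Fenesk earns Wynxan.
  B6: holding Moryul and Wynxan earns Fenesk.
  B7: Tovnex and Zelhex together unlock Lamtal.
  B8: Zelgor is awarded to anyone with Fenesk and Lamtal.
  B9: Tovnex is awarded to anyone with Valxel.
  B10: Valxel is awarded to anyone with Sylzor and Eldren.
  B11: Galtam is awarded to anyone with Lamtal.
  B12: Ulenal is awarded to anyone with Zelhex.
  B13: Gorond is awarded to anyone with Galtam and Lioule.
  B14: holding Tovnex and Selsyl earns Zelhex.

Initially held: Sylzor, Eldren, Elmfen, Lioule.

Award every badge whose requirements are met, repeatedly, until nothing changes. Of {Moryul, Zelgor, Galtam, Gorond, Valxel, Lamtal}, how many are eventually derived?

With Sylzor and Eldren, Valxel is earned (B10).
With Lioule and Elmfen, Moryul is earned (B4).
With Valxel, Sylzor, and Moryul, Selsyl is earned (B1).
With Valxel, Tovnex is earned (B9).
With Tovnex and Selsyl, Zelhex is earned (B14).
With Tovnex and Zelhex, Lamtal is earned (B7).
With Lamtal, Galtam is earned (B11).
With Galtam and Lioule, Gorond is earned (B13).
Moryul: reached.
Zelgor would need Fenesk and Lamtal (B8), but Fenesk is never earned.
Galtam: reached.
Gorond: reached.
Valxel: reached.
Lamtal: reached.
Reached: Moryul, Galtam, Gorond, Valxel, and Lamtal — 5 of the 6.

5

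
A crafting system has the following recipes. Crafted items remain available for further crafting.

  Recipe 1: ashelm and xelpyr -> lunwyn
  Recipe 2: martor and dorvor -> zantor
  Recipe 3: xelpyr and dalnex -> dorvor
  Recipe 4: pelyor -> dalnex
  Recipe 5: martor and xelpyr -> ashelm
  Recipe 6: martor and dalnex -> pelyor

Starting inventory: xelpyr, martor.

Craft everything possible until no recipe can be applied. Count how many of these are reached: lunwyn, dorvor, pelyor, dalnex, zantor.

1

Using Recipe 5, martor and xelpyr make ashelm.
ashelm and xelpyr -> lunwyn (Recipe 1).
lunwyn: reached.
dorvor would need xelpyr and dalnex (Recipe 3), but dalnex is never obtained.
pelyor would need martor and dalnex (Recipe 6), but dalnex is never obtained.
dalnex would need pelyor (Recipe 4), but pelyor is never obtained.
zantor would need martor and dorvor (Recipe 2), but dorvor is never obtained.
Reached: lunwyn — 1 of the 5.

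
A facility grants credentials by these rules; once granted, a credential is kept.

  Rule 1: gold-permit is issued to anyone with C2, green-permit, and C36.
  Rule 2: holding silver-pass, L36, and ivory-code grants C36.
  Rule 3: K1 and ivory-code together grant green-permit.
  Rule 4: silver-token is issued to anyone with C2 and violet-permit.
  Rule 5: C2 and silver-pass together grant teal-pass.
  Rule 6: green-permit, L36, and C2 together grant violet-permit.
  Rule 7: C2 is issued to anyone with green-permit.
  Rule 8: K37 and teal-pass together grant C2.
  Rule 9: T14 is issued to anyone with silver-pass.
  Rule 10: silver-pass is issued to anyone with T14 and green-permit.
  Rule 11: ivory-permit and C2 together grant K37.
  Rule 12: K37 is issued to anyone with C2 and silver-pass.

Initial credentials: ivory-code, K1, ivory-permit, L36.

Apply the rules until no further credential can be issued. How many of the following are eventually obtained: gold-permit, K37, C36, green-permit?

2

Holding K1 and ivory-code grants green-permit (Rule 3).
Holding green-permit grants C2 (Rule 7).
Holding ivory-permit and C2 grants K37 (Rule 11).
gold-permit would need C2, green-permit, and C36 (Rule 1), but C36 is never granted.
K37: reached.
C36 would need silver-pass, L36, and ivory-code (Rule 2), but silver-pass is never granted.
green-permit: reached.
Reached: K37 and green-permit — 2 of the 4.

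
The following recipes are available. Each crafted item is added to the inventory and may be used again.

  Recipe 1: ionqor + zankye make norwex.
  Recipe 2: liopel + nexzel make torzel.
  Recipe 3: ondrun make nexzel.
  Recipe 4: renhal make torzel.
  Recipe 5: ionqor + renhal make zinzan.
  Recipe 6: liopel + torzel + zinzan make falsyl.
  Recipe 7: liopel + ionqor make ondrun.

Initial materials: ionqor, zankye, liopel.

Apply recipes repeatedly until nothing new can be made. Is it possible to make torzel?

Using Recipe 7, liopel and ionqor make ondrun.
Using Recipe 3, ondrun makes nexzel.
liopel + nexzel → torzel (Recipe 2).

Yes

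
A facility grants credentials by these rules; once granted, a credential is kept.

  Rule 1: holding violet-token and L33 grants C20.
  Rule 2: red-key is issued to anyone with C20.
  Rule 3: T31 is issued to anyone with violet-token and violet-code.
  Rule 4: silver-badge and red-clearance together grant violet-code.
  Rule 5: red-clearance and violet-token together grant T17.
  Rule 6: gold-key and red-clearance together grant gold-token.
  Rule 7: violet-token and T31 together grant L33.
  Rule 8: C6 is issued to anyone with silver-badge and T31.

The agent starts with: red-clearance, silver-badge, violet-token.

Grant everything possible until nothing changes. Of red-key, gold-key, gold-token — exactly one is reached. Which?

Holding silver-badge and red-clearance grants violet-code (Rule 4).
Holding violet-token and violet-code grants T31 (Rule 3).
Holding violet-token and T31 grants L33 (Rule 7).
Holding violet-token and L33 grants C20 (Rule 1).
Holding C20 grants red-key (Rule 2).
No rule produces gold-key, and it is not given. gold-token would need gold-key and red-clearance (Rule 6), but gold-key is never granted.

red-key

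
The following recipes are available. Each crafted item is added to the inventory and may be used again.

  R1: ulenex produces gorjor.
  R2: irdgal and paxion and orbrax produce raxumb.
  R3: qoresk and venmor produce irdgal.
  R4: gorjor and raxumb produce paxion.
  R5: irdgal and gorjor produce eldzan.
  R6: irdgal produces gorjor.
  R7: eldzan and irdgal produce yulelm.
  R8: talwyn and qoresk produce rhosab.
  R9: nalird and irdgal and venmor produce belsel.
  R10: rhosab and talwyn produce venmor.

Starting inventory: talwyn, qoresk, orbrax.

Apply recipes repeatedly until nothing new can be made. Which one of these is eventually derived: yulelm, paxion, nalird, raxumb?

talwyn and qoresk → rhosab (R8).
rhosab and talwyn → venmor (R10).
qoresk and venmor → irdgal (R3).
Using R6, irdgal makes gorjor.
Using R5, irdgal and gorjor make eldzan.
Using R7, eldzan and irdgal make yulelm.
No rule produces nalird, and it is not given. paxion would need gorjor and raxumb (R4), but raxumb is never obtained. raxumb would need irdgal, paxion, and orbrax (R2), but paxion is never obtained.

yulelm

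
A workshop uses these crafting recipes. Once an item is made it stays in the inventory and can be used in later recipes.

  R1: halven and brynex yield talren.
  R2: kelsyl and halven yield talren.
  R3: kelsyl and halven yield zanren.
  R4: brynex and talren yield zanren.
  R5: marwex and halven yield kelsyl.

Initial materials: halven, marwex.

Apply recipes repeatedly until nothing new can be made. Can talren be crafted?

Yes

marwex and halven → kelsyl (R5).
Using R2, kelsyl and halven make talren.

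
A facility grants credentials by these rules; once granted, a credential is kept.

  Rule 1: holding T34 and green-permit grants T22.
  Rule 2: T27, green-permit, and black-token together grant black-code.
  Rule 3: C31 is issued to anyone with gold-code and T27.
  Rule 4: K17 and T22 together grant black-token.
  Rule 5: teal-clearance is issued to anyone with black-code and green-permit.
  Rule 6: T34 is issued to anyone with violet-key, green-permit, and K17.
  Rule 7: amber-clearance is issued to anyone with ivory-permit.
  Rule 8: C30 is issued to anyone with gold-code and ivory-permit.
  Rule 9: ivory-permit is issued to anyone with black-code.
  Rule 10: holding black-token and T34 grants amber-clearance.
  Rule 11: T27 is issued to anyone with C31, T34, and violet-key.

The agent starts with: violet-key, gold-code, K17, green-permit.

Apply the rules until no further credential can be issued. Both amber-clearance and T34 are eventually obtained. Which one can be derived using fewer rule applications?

T34: Holding violet-key, green-permit, and K17 grants T34 (Rule 6). [1 rule application]
amber-clearance: Holding violet-key, green-permit, and K17 grants T34 (Rule 6). Holding T34 and green-permit grants T22 (Rule 1). Holding K17 and T22 grants black-token (Rule 4). Holding black-token and T34 grants amber-clearance (Rule 10). [4 rule applications]
T34 needs fewer.

T34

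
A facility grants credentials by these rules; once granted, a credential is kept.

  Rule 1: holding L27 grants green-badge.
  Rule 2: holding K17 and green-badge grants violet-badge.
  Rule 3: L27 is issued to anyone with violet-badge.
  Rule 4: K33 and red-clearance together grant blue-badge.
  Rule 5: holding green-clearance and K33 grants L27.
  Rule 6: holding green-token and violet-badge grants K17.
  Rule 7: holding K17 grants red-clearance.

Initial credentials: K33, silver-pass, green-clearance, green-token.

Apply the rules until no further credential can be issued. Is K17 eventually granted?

K17 would need green-token and violet-badge (Rule 6), but violet-badge is never granted.

No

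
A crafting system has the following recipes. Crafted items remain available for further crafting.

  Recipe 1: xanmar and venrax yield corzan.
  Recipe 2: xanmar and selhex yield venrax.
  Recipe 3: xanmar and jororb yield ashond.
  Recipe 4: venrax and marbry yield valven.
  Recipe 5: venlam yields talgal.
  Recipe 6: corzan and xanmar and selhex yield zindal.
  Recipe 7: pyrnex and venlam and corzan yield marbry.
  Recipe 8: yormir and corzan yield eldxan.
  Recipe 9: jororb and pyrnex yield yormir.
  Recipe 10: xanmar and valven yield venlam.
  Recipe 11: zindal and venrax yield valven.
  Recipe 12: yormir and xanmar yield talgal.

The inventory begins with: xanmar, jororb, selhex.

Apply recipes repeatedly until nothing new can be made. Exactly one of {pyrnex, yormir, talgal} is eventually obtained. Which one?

talgal

xanmar and selhex → venrax (Recipe 2).
Using Recipe 1, xanmar and venrax make corzan.
Using Recipe 6, corzan, xanmar, and selhex make zindal.
zindal and venrax → valven (Recipe 11).
Using Recipe 10, xanmar and valven make venlam.
Using Recipe 5, venlam makes talgal.
yormir would need jororb and pyrnex (Recipe 9), but pyrnex is never obtained. No rule produces pyrnex, and it is not given.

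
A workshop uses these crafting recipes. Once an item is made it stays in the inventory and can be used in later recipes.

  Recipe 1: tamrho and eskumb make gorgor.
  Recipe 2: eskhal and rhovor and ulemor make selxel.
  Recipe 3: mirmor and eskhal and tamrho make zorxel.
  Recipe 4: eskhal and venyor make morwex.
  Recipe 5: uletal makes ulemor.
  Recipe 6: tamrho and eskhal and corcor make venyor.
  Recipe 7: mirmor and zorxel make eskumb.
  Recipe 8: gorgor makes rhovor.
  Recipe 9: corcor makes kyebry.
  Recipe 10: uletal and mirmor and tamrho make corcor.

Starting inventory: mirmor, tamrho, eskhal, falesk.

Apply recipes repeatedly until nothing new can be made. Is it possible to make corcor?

corcor would need uletal, mirmor, and tamrho (Recipe 10), but uletal is never obtained.

No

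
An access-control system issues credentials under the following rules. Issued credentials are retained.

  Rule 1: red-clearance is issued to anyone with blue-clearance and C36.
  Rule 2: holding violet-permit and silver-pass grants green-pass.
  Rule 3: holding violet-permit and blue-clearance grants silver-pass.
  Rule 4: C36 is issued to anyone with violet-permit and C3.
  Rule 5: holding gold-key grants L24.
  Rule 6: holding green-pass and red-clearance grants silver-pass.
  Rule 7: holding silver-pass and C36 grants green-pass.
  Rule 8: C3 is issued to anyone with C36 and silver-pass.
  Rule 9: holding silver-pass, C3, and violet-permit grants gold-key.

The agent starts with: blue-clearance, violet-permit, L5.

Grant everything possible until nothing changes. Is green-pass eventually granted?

Yes

Holding violet-permit and blue-clearance grants silver-pass (Rule 3).
Holding violet-permit and silver-pass grants green-pass (Rule 2).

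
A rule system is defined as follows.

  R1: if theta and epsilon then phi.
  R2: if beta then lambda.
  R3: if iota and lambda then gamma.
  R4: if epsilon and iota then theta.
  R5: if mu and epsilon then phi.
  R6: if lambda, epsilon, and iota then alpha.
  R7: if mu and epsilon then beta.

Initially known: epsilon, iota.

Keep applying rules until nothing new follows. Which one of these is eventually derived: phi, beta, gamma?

From epsilon and iota, R4 gives theta.
From theta and epsilon, R1 gives phi.
gamma would need iota and lambda (R3), but lambda is never established. beta would need mu and epsilon (R7), but mu is never established.

phi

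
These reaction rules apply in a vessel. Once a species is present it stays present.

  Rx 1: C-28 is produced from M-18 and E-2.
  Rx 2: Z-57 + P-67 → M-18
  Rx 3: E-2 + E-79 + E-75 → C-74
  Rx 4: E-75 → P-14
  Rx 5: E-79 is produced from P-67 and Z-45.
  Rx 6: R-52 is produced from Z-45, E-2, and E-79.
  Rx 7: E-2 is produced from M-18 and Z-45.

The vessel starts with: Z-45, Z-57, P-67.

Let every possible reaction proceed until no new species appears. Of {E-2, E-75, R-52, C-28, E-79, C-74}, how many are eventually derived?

4

Z-57 and P-67 present → M-18 forms (Rx 2).
P-67 and Z-45 present → E-79 forms (Rx 5).
M-18 and Z-45 present → E-2 forms (Rx 7).
M-18 and E-2 present → C-28 forms (Rx 1).
Z-45, E-2, and E-79 present → R-52 forms (Rx 6).
E-2: reached.
No rule produces E-75, and it is not given.
R-52: reached.
C-28: reached.
E-79: reached.
C-74 would need E-2, E-79, and E-75 (Rx 3), but E-75 never forms.
Reached: E-2, R-52, C-28, and E-79 — 4 of the 6.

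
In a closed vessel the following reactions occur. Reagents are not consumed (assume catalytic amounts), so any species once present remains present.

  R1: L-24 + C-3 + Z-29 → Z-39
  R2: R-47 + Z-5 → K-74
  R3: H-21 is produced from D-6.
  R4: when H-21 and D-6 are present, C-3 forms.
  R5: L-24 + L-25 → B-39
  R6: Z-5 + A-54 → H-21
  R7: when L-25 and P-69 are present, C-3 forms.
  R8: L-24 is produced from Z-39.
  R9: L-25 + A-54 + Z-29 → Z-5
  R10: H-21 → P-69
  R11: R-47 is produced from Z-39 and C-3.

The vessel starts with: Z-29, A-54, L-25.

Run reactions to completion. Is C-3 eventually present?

L-25, A-54, and Z-29 present → Z-5 forms (R9).
Z-5 and A-54 present → H-21 forms (R6).
H-21 present → P-69 forms (R10).
L-25 and P-69 present → C-3 forms (R7).

Yes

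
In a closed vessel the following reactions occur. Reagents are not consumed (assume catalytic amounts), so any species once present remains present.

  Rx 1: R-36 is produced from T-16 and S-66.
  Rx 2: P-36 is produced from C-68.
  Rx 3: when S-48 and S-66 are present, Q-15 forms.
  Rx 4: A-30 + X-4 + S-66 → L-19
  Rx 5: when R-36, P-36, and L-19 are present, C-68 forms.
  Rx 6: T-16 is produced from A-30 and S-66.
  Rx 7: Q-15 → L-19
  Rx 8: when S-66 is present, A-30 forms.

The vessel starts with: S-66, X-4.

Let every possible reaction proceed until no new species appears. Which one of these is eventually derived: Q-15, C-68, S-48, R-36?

R-36

S-66 present → A-30 forms (Rx 8).
A-30 and S-66 present → T-16 forms (Rx 6).
T-16 and S-66 present → R-36 forms (Rx 1).
C-68 would need R-36, P-36, and L-19 (Rx 5), but P-36 never forms. Q-15 would need S-48 and S-66 (Rx 3), but S-48 never forms. No rule produces S-48, and it is not given.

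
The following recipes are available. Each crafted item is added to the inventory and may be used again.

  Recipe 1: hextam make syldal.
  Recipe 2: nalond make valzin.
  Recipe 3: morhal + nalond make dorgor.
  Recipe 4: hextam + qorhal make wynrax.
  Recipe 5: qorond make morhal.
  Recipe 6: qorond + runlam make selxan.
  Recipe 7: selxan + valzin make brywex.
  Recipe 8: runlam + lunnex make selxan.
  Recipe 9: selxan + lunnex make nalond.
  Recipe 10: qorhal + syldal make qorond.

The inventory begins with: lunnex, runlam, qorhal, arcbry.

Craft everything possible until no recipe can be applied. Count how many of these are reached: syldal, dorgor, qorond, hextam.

0

syldal would need hextam (Recipe 1), but hextam is never obtained.
dorgor would need morhal and nalond (Recipe 3), but morhal is never obtained.
qorond would need qorhal and syldal (Recipe 10), but syldal is never obtained.
No rule produces hextam, and it is not given.
None of the 4 are reached.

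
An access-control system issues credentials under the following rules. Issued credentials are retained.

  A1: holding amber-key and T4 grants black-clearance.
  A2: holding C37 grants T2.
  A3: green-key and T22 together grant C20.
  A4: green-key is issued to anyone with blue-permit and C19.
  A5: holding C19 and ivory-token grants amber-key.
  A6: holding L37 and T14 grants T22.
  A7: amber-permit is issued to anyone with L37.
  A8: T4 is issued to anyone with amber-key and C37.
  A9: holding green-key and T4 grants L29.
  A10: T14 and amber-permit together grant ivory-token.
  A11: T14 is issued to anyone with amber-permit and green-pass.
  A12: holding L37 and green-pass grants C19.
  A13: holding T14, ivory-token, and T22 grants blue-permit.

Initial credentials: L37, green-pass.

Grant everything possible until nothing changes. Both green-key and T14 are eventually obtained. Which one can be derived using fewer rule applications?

T14

T14: Holding L37 grants amber-permit (A7). Holding amber-permit and green-pass grants T14 (A11). [2 rule applications]
green-key: Holding L37 and green-pass grants C19 (A12). Holding L37 grants amber-permit (A7). Holding amber-permit and green-pass grants T14 (A11). Holding L37 and T14 grants T22 (A6). Holding T14 and amber-permit grants ivory-token (A10). Holding T14, ivory-token, and T22 grants blue-permit (A13). Holding blue-permit and C19 grants green-key (A4). [7 rule applications]
T14 needs fewer.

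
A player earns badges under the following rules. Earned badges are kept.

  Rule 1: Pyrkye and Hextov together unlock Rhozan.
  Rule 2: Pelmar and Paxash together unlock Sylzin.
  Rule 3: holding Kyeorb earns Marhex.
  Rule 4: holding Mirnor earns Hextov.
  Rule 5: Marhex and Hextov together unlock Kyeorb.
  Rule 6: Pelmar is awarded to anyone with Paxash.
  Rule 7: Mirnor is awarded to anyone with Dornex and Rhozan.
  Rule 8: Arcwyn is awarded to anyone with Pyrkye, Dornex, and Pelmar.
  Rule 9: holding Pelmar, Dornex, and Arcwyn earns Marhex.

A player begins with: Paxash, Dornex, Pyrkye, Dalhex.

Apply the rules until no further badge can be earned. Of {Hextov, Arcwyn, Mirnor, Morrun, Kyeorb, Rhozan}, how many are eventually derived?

1

With Paxash, Pelmar is earned (Rule 6).
With Pyrkye, Dornex, and Pelmar, Arcwyn is earned (Rule 8).
Hextov would need Mirnor (Rule 4), but Mirnor is never earned.
Arcwyn: reached.
Mirnor would need Dornex and Rhozan (Rule 7), but Rhozan is never earned.
No rule produces Morrun, and it is not given.
Kyeorb would need Marhex and Hextov (Rule 5), but Hextov is never earned.
Rhozan would need Pyrkye and Hextov (Rule 1), but Hextov is never earned.
Reached: Arcwyn — 1 of the 6.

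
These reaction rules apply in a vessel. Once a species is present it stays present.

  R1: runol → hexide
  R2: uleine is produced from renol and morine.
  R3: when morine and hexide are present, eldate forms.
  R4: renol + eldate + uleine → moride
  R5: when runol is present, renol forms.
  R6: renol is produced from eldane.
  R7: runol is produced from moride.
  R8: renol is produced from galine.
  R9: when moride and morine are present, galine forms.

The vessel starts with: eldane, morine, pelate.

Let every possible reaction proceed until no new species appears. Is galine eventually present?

No

galine would need moride and morine (R9), but moride never forms.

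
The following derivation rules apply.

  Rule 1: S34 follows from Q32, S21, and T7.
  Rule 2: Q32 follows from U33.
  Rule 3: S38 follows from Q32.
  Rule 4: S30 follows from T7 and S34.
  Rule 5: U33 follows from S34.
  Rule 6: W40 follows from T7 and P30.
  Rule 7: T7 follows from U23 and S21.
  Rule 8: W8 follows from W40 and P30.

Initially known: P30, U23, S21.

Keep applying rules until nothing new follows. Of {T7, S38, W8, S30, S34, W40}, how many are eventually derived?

3

From U23 and S21, Rule 7 gives T7.
From T7 and P30, Rule 6 gives W40.
From W40 and P30, Rule 8 gives W8.
T7: reached.
S38 would need Q32 (Rule 3), but Q32 is never established.
W8: reached.
S30 would need T7 and S34 (Rule 4), but S34 is never established.
S34 would need Q32, S21, and T7 (Rule 1), but Q32 is never established.
W40: reached.
Reached: T7, W8, and W40 — 3 of the 6.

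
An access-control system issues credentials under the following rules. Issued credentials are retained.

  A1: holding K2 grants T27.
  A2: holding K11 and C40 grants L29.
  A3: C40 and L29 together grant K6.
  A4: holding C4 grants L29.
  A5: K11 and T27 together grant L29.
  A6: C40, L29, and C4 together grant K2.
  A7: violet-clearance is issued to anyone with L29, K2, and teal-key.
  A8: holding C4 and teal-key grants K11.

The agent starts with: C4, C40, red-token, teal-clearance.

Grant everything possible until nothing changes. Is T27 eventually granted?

Holding C4 grants L29 (A4).
Holding C40, L29, and C4 grants K2 (A6).
Holding K2 grants T27 (A1).

Yes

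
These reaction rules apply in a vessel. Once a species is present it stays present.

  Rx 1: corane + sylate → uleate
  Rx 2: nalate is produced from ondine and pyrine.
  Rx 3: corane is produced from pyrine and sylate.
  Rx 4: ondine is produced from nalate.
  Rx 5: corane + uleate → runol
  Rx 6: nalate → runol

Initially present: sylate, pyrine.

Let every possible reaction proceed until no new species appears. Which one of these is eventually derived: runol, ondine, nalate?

runol

pyrine and sylate present → corane forms (Rx 3).
corane and sylate present → uleate forms (Rx 1).
corane and uleate present → runol forms (Rx 5).
ondine would need nalate (Rx 4), but nalate never forms. nalate would need ondine and pyrine (Rx 2), but ondine never forms.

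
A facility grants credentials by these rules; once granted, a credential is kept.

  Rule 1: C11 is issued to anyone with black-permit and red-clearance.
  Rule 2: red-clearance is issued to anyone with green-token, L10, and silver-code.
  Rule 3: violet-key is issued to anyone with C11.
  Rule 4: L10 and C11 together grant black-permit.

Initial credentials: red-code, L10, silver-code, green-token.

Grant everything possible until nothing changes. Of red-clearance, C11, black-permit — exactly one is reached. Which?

red-clearance

Holding green-token, L10, and silver-code grants red-clearance (Rule 2).
C11 would need black-permit and red-clearance (Rule 1), but black-permit is never granted. black-permit would need L10 and C11 (Rule 4), but C11 is never granted.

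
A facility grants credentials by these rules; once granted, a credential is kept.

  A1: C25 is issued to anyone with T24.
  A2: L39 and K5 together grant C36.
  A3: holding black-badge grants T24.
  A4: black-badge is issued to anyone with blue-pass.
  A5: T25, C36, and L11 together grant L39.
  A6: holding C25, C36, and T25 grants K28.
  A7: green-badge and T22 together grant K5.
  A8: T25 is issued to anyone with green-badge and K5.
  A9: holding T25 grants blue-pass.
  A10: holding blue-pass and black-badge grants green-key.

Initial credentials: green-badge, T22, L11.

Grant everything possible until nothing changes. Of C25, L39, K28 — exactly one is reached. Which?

Holding green-badge and T22 grants K5 (A7).
Holding green-badge and K5 grants T25 (A8).
Holding T25 grants blue-pass (A9).
Holding blue-pass grants black-badge (A4).
Holding black-badge grants T24 (A3).
Holding T24 grants C25 (A1).
L39 would need T25, C36, and L11 (A5), but C36 is never granted. K28 would need C25, C36, and T25 (A6), but C36 is never granted.

C25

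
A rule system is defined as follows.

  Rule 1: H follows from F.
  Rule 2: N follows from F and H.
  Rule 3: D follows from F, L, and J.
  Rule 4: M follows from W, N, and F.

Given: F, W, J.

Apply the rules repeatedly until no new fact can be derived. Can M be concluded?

From F, Rule 1 gives H.
From F and H, Rule 2 gives N.
From W, N, and F, Rule 4 gives M.

Yes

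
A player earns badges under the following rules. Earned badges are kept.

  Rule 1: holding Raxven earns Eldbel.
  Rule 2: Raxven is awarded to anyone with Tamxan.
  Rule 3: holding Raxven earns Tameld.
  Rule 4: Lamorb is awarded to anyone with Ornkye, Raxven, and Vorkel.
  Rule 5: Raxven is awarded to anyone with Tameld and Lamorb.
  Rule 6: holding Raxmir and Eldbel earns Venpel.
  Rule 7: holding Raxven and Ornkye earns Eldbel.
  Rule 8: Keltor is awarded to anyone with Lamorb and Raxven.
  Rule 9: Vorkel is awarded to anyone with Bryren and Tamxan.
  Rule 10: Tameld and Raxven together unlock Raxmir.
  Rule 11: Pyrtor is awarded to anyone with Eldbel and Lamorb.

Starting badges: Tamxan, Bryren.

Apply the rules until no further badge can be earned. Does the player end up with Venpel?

With Tamxan, Raxven is earned (Rule 2).
With Raxven, Tameld is earned (Rule 3).
With Raxven, Eldbel is earned (Rule 1).
With Tameld and Raxven, Raxmir is earned (Rule 10).
With Raxmir and Eldbel, Venpel is earned (Rule 6).

Yes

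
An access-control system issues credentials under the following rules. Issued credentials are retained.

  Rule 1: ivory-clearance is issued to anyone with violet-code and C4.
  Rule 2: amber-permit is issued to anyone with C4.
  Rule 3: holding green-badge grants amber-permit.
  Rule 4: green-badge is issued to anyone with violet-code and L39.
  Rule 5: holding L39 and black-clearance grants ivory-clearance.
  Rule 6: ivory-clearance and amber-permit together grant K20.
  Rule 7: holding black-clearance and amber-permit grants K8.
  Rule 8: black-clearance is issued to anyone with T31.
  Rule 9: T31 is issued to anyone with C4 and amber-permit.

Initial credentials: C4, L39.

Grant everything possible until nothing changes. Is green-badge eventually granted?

No

green-badge would need violet-code and L39 (Rule 4), but violet-code is never granted.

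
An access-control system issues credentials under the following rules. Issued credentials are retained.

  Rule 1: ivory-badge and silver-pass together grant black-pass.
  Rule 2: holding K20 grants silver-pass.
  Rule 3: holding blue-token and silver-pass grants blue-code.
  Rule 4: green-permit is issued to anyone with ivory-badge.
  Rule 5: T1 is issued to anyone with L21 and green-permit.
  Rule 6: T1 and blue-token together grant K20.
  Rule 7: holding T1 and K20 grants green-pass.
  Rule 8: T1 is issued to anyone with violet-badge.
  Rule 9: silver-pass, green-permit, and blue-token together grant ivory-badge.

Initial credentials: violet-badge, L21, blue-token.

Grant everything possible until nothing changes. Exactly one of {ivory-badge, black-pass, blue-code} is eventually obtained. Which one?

Holding violet-badge grants T1 (Rule 8).
Holding T1 and blue-token grants K20 (Rule 6).
Holding K20 grants silver-pass (Rule 2).
Holding blue-token and silver-pass grants blue-code (Rule 3).
black-pass would need ivory-badge and silver-pass (Rule 1), but ivory-badge is never granted. ivory-badge would need silver-pass, green-permit, and blue-token (Rule 9), but green-permit is never granted.

blue-code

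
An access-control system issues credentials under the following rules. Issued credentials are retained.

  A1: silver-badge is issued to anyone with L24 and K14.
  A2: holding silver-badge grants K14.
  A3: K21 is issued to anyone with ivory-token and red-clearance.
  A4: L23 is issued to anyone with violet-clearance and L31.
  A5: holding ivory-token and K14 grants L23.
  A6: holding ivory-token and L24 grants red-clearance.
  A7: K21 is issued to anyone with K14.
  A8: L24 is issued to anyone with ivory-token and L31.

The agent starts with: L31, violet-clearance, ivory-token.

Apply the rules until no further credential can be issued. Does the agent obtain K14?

K14 would need silver-badge (A2), but silver-badge is never granted.

No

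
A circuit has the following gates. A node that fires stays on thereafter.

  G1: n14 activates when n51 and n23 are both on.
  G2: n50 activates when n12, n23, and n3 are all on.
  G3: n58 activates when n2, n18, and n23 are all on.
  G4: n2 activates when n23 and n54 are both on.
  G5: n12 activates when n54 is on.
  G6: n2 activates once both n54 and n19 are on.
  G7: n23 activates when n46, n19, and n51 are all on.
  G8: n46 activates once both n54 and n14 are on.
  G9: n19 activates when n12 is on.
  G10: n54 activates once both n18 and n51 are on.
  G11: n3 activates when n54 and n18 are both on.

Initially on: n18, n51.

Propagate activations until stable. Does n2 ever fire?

n18 and n51 are on, so n54 activates (G10).
G5: n54 on → n12 on.
n12 is on, so n19 activates (G9).
n54 and n19 are on, so n2 activates (G6).

Yes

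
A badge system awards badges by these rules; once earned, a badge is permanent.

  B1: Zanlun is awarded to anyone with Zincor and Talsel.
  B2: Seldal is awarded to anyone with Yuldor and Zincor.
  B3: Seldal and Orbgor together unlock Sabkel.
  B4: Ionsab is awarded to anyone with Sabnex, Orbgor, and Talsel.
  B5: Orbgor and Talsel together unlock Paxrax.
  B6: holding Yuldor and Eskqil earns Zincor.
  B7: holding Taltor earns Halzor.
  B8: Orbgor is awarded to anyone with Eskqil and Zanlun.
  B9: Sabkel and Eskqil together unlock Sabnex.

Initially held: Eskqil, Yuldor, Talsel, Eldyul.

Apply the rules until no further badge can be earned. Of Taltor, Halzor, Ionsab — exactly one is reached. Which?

Ionsab

With Yuldor and Eskqil, Zincor is earned (B6).
With Yuldor and Zincor, Seldal is earned (B2).
With Zincor and Talsel, Zanlun is earned (B1).
With Eskqil and Zanlun, Orbgor is earned (B8).
With Seldal and Orbgor, Sabkel is earned (B3).
With Sabkel and Eskqil, Sabnex is earned (B9).
With Sabnex, Orbgor, and Talsel, Ionsab is earned (B4).
Halzor would need Taltor (B7), but Taltor is never earned. No rule produces Taltor, and it is not given.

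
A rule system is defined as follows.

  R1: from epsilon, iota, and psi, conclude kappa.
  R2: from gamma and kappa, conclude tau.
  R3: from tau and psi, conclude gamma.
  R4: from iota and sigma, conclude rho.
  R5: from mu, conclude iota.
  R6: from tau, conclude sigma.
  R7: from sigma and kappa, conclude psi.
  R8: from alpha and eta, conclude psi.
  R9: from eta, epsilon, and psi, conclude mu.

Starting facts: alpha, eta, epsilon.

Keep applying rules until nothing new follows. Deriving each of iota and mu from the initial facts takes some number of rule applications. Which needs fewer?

mu: From alpha and eta, R8 gives psi. From eta, epsilon, and psi, R9 gives mu. [2 rule applications]
iota: From alpha and eta, R8 gives psi. From eta, epsilon, and psi, R9 gives mu. mu holds, so iota follows (R5). [3 rule applications]
mu needs fewer.

mu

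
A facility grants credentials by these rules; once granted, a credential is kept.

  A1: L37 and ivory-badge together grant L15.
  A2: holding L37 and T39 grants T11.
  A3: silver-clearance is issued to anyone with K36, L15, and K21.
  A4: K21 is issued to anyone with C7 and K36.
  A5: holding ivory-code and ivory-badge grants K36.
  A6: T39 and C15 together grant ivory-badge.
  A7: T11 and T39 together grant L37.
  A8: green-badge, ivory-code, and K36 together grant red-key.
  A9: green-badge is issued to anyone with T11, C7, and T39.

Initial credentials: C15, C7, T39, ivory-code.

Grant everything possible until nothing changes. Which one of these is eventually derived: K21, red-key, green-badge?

Holding T39 and C15 grants ivory-badge (A6).
Holding ivory-code and ivory-badge grants K36 (A5).
Holding C7 and K36 grants K21 (A4).
red-key would need green-badge, ivory-code, and K36 (A8), but green-badge is never granted. green-badge would need T11, C7, and T39 (A9), but T11 is never granted.

K21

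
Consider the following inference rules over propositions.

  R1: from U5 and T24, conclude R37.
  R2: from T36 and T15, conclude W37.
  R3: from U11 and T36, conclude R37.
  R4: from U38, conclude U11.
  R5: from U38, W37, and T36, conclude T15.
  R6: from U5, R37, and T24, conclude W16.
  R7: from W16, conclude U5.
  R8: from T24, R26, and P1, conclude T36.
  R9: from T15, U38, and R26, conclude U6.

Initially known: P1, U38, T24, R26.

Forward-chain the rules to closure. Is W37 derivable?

No

W37 would need T36 and T15 (R2), but T15 is never established.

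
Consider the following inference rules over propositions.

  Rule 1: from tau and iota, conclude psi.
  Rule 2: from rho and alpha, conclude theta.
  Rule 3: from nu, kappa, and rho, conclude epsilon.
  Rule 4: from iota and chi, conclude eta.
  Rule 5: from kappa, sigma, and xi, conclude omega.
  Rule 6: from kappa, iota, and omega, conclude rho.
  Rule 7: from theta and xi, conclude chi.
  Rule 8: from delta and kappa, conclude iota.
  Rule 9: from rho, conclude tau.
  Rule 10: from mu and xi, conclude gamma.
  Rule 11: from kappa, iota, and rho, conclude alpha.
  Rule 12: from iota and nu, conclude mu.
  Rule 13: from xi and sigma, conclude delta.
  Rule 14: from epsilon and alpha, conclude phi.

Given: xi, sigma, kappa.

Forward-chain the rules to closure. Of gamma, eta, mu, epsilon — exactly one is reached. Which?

eta

kappa, sigma, and xi hold, so omega follows (Rule 5).
From xi and sigma, Rule 13 gives delta.
From delta and kappa, Rule 8 gives iota.
From kappa, iota, and omega, Rule 6 gives rho.
From kappa, iota, and rho, Rule 11 gives alpha.
rho and alpha hold, so theta follows (Rule 2).
From theta and xi, Rule 7 gives chi.
From iota and chi, Rule 4 gives eta.
mu would need iota and nu (Rule 12), but nu is never established. gamma would need mu and xi (Rule 10), but mu is never established. epsilon would need nu, kappa, and rho (Rule 3), but nu is never established.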